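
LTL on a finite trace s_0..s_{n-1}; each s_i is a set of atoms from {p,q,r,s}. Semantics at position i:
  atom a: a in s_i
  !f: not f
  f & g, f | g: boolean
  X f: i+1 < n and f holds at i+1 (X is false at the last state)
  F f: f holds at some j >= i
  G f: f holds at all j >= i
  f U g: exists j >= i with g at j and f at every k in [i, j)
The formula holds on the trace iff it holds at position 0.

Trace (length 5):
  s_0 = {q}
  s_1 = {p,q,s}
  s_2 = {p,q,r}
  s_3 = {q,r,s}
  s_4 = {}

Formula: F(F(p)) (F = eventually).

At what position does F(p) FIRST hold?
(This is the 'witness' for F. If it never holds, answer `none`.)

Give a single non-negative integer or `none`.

Answer: 0

Derivation:
s_0={q}: F(p)=True p=False
s_1={p,q,s}: F(p)=True p=True
s_2={p,q,r}: F(p)=True p=True
s_3={q,r,s}: F(p)=False p=False
s_4={}: F(p)=False p=False
F(F(p)) holds; first witness at position 0.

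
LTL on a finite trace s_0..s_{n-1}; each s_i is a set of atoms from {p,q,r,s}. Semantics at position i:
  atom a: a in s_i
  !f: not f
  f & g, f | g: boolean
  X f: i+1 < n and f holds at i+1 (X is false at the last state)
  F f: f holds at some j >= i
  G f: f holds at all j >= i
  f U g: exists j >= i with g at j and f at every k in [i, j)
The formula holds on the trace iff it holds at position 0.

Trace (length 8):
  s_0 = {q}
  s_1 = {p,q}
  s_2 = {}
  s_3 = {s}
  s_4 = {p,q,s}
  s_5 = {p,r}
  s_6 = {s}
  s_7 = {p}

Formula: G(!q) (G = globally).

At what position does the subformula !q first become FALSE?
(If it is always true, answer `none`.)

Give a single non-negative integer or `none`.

Answer: 0

Derivation:
s_0={q}: !q=False q=True
s_1={p,q}: !q=False q=True
s_2={}: !q=True q=False
s_3={s}: !q=True q=False
s_4={p,q,s}: !q=False q=True
s_5={p,r}: !q=True q=False
s_6={s}: !q=True q=False
s_7={p}: !q=True q=False
G(!q) holds globally = False
First violation at position 0.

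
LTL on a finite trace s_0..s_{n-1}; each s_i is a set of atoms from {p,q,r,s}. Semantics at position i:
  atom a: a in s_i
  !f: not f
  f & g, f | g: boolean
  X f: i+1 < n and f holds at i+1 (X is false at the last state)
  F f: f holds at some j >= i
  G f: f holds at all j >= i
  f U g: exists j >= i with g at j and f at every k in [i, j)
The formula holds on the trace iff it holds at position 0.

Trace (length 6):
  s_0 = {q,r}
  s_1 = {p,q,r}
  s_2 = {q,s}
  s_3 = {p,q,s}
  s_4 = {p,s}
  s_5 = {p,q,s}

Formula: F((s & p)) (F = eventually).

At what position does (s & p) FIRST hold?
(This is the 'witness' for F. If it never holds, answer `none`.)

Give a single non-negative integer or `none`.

s_0={q,r}: (s & p)=False s=False p=False
s_1={p,q,r}: (s & p)=False s=False p=True
s_2={q,s}: (s & p)=False s=True p=False
s_3={p,q,s}: (s & p)=True s=True p=True
s_4={p,s}: (s & p)=True s=True p=True
s_5={p,q,s}: (s & p)=True s=True p=True
F((s & p)) holds; first witness at position 3.

Answer: 3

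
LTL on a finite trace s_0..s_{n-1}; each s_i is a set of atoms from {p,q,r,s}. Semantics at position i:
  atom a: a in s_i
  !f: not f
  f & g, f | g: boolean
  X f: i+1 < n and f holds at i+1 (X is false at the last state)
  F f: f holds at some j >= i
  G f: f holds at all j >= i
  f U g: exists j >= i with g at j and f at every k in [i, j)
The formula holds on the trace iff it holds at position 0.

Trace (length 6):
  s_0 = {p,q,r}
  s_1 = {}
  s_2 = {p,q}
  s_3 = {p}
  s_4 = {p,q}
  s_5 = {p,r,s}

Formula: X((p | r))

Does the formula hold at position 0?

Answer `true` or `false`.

s_0={p,q,r}: X((p | r))=False (p | r)=True p=True r=True
s_1={}: X((p | r))=True (p | r)=False p=False r=False
s_2={p,q}: X((p | r))=True (p | r)=True p=True r=False
s_3={p}: X((p | r))=True (p | r)=True p=True r=False
s_4={p,q}: X((p | r))=True (p | r)=True p=True r=False
s_5={p,r,s}: X((p | r))=False (p | r)=True p=True r=True

Answer: false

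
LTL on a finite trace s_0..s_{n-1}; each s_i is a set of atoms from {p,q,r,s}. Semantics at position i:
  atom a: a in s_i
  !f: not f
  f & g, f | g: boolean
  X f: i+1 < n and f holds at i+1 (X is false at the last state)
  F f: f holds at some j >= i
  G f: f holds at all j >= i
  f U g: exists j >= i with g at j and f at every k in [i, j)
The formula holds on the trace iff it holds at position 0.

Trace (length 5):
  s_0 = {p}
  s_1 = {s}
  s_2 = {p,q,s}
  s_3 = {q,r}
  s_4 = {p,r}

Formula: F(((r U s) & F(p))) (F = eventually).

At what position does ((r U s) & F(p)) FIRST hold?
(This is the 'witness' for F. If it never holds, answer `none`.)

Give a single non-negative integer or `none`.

s_0={p}: ((r U s) & F(p))=False (r U s)=False r=False s=False F(p)=True p=True
s_1={s}: ((r U s) & F(p))=True (r U s)=True r=False s=True F(p)=True p=False
s_2={p,q,s}: ((r U s) & F(p))=True (r U s)=True r=False s=True F(p)=True p=True
s_3={q,r}: ((r U s) & F(p))=False (r U s)=False r=True s=False F(p)=True p=False
s_4={p,r}: ((r U s) & F(p))=False (r U s)=False r=True s=False F(p)=True p=True
F(((r U s) & F(p))) holds; first witness at position 1.

Answer: 1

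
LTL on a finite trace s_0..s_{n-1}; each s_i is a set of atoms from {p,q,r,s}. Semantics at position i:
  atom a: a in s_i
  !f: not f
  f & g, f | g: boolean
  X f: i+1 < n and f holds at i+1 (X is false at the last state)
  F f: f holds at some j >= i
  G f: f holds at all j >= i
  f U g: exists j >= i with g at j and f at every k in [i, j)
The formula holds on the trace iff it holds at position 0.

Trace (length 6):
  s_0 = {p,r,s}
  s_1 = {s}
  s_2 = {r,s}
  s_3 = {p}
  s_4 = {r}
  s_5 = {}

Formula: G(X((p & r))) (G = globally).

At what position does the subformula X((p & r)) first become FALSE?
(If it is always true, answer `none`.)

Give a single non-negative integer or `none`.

Answer: 0

Derivation:
s_0={p,r,s}: X((p & r))=False (p & r)=True p=True r=True
s_1={s}: X((p & r))=False (p & r)=False p=False r=False
s_2={r,s}: X((p & r))=False (p & r)=False p=False r=True
s_3={p}: X((p & r))=False (p & r)=False p=True r=False
s_4={r}: X((p & r))=False (p & r)=False p=False r=True
s_5={}: X((p & r))=False (p & r)=False p=False r=False
G(X((p & r))) holds globally = False
First violation at position 0.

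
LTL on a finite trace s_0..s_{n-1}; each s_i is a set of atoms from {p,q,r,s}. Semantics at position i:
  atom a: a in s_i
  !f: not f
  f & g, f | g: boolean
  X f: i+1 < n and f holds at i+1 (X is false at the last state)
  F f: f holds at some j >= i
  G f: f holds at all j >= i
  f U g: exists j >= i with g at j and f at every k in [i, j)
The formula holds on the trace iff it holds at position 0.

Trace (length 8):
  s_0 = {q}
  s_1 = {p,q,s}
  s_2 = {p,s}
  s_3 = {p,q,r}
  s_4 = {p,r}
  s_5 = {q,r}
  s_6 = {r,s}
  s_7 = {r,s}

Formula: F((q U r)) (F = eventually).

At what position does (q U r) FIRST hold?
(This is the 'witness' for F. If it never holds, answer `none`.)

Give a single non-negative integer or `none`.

s_0={q}: (q U r)=False q=True r=False
s_1={p,q,s}: (q U r)=False q=True r=False
s_2={p,s}: (q U r)=False q=False r=False
s_3={p,q,r}: (q U r)=True q=True r=True
s_4={p,r}: (q U r)=True q=False r=True
s_5={q,r}: (q U r)=True q=True r=True
s_6={r,s}: (q U r)=True q=False r=True
s_7={r,s}: (q U r)=True q=False r=True
F((q U r)) holds; first witness at position 3.

Answer: 3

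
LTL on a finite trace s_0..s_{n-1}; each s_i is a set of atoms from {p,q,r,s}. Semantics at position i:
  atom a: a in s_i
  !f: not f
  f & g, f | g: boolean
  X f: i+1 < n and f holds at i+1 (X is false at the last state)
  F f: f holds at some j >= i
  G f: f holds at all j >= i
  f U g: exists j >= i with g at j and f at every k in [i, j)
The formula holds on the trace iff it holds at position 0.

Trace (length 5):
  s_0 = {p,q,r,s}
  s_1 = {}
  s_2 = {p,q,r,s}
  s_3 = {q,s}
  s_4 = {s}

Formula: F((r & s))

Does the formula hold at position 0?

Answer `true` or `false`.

s_0={p,q,r,s}: F((r & s))=True (r & s)=True r=True s=True
s_1={}: F((r & s))=True (r & s)=False r=False s=False
s_2={p,q,r,s}: F((r & s))=True (r & s)=True r=True s=True
s_3={q,s}: F((r & s))=False (r & s)=False r=False s=True
s_4={s}: F((r & s))=False (r & s)=False r=False s=True

Answer: true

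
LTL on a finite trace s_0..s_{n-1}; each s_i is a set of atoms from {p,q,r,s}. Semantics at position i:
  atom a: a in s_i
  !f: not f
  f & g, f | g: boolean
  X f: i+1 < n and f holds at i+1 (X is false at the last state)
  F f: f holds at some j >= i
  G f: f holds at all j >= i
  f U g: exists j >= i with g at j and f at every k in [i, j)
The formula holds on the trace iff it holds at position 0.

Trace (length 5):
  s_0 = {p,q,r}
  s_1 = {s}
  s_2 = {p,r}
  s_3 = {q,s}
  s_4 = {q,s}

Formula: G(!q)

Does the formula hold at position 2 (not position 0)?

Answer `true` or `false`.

Answer: false

Derivation:
s_0={p,q,r}: G(!q)=False !q=False q=True
s_1={s}: G(!q)=False !q=True q=False
s_2={p,r}: G(!q)=False !q=True q=False
s_3={q,s}: G(!q)=False !q=False q=True
s_4={q,s}: G(!q)=False !q=False q=True
Evaluating at position 2: result = False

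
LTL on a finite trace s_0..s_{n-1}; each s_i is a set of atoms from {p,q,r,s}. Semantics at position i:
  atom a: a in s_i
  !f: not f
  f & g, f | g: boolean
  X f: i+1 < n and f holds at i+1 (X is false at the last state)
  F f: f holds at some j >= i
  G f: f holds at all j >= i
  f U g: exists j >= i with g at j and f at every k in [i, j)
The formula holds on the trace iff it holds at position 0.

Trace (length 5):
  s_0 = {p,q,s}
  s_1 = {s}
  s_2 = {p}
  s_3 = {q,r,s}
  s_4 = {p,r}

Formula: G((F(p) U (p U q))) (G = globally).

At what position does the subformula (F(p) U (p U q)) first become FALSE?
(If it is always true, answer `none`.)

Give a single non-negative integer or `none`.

s_0={p,q,s}: (F(p) U (p U q))=True F(p)=True p=True (p U q)=True q=True
s_1={s}: (F(p) U (p U q))=True F(p)=True p=False (p U q)=False q=False
s_2={p}: (F(p) U (p U q))=True F(p)=True p=True (p U q)=True q=False
s_3={q,r,s}: (F(p) U (p U q))=True F(p)=True p=False (p U q)=True q=True
s_4={p,r}: (F(p) U (p U q))=False F(p)=True p=True (p U q)=False q=False
G((F(p) U (p U q))) holds globally = False
First violation at position 4.

Answer: 4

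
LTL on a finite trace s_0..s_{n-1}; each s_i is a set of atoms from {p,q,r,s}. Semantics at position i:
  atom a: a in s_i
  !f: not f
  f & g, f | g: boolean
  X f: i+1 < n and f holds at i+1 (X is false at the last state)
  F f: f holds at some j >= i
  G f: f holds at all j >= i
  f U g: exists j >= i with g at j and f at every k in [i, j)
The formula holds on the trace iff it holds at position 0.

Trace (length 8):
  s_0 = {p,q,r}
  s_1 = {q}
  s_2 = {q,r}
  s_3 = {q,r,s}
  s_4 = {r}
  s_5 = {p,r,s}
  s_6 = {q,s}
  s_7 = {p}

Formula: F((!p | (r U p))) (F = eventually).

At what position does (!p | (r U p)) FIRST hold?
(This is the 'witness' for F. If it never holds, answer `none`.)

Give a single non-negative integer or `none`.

s_0={p,q,r}: (!p | (r U p))=True !p=False p=True (r U p)=True r=True
s_1={q}: (!p | (r U p))=True !p=True p=False (r U p)=False r=False
s_2={q,r}: (!p | (r U p))=True !p=True p=False (r U p)=True r=True
s_3={q,r,s}: (!p | (r U p))=True !p=True p=False (r U p)=True r=True
s_4={r}: (!p | (r U p))=True !p=True p=False (r U p)=True r=True
s_5={p,r,s}: (!p | (r U p))=True !p=False p=True (r U p)=True r=True
s_6={q,s}: (!p | (r U p))=True !p=True p=False (r U p)=False r=False
s_7={p}: (!p | (r U p))=True !p=False p=True (r U p)=True r=False
F((!p | (r U p))) holds; first witness at position 0.

Answer: 0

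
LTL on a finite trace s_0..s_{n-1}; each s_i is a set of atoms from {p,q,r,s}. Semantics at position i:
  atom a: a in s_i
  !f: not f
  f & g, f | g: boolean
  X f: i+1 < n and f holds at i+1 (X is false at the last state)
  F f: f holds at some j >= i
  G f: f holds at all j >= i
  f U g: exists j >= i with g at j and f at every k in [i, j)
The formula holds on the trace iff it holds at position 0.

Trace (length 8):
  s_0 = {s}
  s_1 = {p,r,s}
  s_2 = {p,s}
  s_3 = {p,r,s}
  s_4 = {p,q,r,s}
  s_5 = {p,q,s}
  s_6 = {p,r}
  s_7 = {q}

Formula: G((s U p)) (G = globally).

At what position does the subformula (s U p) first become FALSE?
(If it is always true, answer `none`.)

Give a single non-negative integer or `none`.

Answer: 7

Derivation:
s_0={s}: (s U p)=True s=True p=False
s_1={p,r,s}: (s U p)=True s=True p=True
s_2={p,s}: (s U p)=True s=True p=True
s_3={p,r,s}: (s U p)=True s=True p=True
s_4={p,q,r,s}: (s U p)=True s=True p=True
s_5={p,q,s}: (s U p)=True s=True p=True
s_6={p,r}: (s U p)=True s=False p=True
s_7={q}: (s U p)=False s=False p=False
G((s U p)) holds globally = False
First violation at position 7.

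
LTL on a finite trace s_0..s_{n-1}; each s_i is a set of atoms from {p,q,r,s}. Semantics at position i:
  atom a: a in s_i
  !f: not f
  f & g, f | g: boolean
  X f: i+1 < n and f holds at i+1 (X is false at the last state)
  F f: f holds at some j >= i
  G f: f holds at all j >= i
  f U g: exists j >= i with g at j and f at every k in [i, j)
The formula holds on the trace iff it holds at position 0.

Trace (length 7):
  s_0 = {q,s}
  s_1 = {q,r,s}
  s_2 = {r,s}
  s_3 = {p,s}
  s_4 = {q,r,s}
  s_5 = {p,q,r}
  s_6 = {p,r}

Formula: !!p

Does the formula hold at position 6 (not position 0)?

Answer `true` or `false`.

Answer: true

Derivation:
s_0={q,s}: !!p=False !p=True p=False
s_1={q,r,s}: !!p=False !p=True p=False
s_2={r,s}: !!p=False !p=True p=False
s_3={p,s}: !!p=True !p=False p=True
s_4={q,r,s}: !!p=False !p=True p=False
s_5={p,q,r}: !!p=True !p=False p=True
s_6={p,r}: !!p=True !p=False p=True
Evaluating at position 6: result = True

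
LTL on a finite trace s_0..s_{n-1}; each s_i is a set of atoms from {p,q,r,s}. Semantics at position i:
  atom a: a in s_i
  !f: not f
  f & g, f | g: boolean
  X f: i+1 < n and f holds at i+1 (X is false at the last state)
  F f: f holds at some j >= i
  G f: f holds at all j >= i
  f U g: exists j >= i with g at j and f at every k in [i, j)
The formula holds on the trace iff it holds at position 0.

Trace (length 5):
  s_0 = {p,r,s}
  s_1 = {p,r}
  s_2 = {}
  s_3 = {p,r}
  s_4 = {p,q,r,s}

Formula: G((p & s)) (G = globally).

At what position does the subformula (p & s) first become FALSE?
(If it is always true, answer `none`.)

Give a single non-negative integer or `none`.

s_0={p,r,s}: (p & s)=True p=True s=True
s_1={p,r}: (p & s)=False p=True s=False
s_2={}: (p & s)=False p=False s=False
s_3={p,r}: (p & s)=False p=True s=False
s_4={p,q,r,s}: (p & s)=True p=True s=True
G((p & s)) holds globally = False
First violation at position 1.

Answer: 1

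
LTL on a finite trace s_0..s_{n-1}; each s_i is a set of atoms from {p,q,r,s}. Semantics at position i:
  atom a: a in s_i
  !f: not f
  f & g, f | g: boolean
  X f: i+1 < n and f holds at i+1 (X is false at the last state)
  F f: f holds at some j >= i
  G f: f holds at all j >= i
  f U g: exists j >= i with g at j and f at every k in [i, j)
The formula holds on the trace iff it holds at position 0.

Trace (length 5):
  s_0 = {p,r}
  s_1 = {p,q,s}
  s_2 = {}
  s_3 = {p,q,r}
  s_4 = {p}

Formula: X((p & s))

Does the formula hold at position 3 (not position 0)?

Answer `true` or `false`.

Answer: false

Derivation:
s_0={p,r}: X((p & s))=True (p & s)=False p=True s=False
s_1={p,q,s}: X((p & s))=False (p & s)=True p=True s=True
s_2={}: X((p & s))=False (p & s)=False p=False s=False
s_3={p,q,r}: X((p & s))=False (p & s)=False p=True s=False
s_4={p}: X((p & s))=False (p & s)=False p=True s=False
Evaluating at position 3: result = False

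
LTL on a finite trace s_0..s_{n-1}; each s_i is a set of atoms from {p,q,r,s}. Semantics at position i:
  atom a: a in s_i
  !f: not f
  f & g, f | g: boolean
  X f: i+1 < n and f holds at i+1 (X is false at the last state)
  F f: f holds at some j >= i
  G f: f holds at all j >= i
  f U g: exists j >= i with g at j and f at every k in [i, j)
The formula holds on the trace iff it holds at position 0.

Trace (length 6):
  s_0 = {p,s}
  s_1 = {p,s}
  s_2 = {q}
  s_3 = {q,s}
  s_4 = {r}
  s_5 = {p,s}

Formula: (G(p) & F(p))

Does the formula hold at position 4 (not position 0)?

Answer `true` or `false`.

s_0={p,s}: (G(p) & F(p))=False G(p)=False p=True F(p)=True
s_1={p,s}: (G(p) & F(p))=False G(p)=False p=True F(p)=True
s_2={q}: (G(p) & F(p))=False G(p)=False p=False F(p)=True
s_3={q,s}: (G(p) & F(p))=False G(p)=False p=False F(p)=True
s_4={r}: (G(p) & F(p))=False G(p)=False p=False F(p)=True
s_5={p,s}: (G(p) & F(p))=True G(p)=True p=True F(p)=True
Evaluating at position 4: result = False

Answer: false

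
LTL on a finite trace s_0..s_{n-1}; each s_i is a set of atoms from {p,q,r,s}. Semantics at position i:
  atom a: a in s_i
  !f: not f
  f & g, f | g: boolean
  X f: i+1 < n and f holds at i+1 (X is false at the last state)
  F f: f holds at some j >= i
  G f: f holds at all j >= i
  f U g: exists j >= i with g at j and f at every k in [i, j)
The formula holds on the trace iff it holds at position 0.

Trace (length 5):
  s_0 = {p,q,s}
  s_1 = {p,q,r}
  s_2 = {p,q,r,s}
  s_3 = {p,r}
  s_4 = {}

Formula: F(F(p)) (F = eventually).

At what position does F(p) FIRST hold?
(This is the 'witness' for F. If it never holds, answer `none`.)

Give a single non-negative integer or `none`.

Answer: 0

Derivation:
s_0={p,q,s}: F(p)=True p=True
s_1={p,q,r}: F(p)=True p=True
s_2={p,q,r,s}: F(p)=True p=True
s_3={p,r}: F(p)=True p=True
s_4={}: F(p)=False p=False
F(F(p)) holds; first witness at position 0.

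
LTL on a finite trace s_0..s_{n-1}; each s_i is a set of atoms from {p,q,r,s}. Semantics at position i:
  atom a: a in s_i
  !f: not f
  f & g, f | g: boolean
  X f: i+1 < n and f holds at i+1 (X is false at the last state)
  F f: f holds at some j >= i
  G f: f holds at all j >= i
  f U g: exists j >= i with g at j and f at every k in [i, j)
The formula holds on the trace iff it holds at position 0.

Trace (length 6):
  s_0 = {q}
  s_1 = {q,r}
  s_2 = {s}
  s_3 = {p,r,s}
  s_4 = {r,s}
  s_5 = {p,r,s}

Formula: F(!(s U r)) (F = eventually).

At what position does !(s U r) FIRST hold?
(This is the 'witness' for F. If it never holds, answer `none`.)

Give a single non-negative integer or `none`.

Answer: 0

Derivation:
s_0={q}: !(s U r)=True (s U r)=False s=False r=False
s_1={q,r}: !(s U r)=False (s U r)=True s=False r=True
s_2={s}: !(s U r)=False (s U r)=True s=True r=False
s_3={p,r,s}: !(s U r)=False (s U r)=True s=True r=True
s_4={r,s}: !(s U r)=False (s U r)=True s=True r=True
s_5={p,r,s}: !(s U r)=False (s U r)=True s=True r=True
F(!(s U r)) holds; first witness at position 0.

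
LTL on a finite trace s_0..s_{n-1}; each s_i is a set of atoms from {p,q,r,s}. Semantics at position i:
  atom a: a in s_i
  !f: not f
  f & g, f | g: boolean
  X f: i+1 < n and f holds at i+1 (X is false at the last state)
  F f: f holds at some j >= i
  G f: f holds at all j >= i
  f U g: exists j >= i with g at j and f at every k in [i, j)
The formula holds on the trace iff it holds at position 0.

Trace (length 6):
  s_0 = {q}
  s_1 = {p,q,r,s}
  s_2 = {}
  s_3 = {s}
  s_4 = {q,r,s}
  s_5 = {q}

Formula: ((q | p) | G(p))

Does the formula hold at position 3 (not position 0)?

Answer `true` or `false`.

Answer: false

Derivation:
s_0={q}: ((q | p) | G(p))=True (q | p)=True q=True p=False G(p)=False
s_1={p,q,r,s}: ((q | p) | G(p))=True (q | p)=True q=True p=True G(p)=False
s_2={}: ((q | p) | G(p))=False (q | p)=False q=False p=False G(p)=False
s_3={s}: ((q | p) | G(p))=False (q | p)=False q=False p=False G(p)=False
s_4={q,r,s}: ((q | p) | G(p))=True (q | p)=True q=True p=False G(p)=False
s_5={q}: ((q | p) | G(p))=True (q | p)=True q=True p=False G(p)=False
Evaluating at position 3: result = False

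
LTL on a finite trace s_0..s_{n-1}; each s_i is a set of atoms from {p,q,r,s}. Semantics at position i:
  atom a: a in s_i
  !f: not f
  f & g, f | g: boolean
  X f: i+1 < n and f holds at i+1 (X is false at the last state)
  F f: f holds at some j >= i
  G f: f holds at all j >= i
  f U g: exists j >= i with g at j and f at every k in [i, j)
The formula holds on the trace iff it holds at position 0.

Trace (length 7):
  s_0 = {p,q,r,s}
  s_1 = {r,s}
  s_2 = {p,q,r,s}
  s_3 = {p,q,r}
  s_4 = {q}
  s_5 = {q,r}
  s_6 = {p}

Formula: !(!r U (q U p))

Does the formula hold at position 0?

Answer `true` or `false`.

s_0={p,q,r,s}: !(!r U (q U p))=False (!r U (q U p))=True !r=False r=True (q U p)=True q=True p=True
s_1={r,s}: !(!r U (q U p))=True (!r U (q U p))=False !r=False r=True (q U p)=False q=False p=False
s_2={p,q,r,s}: !(!r U (q U p))=False (!r U (q U p))=True !r=False r=True (q U p)=True q=True p=True
s_3={p,q,r}: !(!r U (q U p))=False (!r U (q U p))=True !r=False r=True (q U p)=True q=True p=True
s_4={q}: !(!r U (q U p))=False (!r U (q U p))=True !r=True r=False (q U p)=True q=True p=False
s_5={q,r}: !(!r U (q U p))=False (!r U (q U p))=True !r=False r=True (q U p)=True q=True p=False
s_6={p}: !(!r U (q U p))=False (!r U (q U p))=True !r=True r=False (q U p)=True q=False p=True

Answer: false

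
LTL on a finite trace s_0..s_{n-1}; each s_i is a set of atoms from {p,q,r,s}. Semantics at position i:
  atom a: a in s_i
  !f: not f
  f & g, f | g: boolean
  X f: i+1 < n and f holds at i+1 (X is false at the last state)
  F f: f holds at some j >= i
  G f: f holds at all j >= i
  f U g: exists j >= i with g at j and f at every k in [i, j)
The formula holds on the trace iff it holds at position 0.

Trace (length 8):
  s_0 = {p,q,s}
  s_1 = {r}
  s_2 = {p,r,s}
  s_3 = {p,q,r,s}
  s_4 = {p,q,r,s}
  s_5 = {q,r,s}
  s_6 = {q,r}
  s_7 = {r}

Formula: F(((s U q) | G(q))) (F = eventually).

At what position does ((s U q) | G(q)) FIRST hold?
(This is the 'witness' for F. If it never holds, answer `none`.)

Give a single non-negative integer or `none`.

s_0={p,q,s}: ((s U q) | G(q))=True (s U q)=True s=True q=True G(q)=False
s_1={r}: ((s U q) | G(q))=False (s U q)=False s=False q=False G(q)=False
s_2={p,r,s}: ((s U q) | G(q))=True (s U q)=True s=True q=False G(q)=False
s_3={p,q,r,s}: ((s U q) | G(q))=True (s U q)=True s=True q=True G(q)=False
s_4={p,q,r,s}: ((s U q) | G(q))=True (s U q)=True s=True q=True G(q)=False
s_5={q,r,s}: ((s U q) | G(q))=True (s U q)=True s=True q=True G(q)=False
s_6={q,r}: ((s U q) | G(q))=True (s U q)=True s=False q=True G(q)=False
s_7={r}: ((s U q) | G(q))=False (s U q)=False s=False q=False G(q)=False
F(((s U q) | G(q))) holds; first witness at position 0.

Answer: 0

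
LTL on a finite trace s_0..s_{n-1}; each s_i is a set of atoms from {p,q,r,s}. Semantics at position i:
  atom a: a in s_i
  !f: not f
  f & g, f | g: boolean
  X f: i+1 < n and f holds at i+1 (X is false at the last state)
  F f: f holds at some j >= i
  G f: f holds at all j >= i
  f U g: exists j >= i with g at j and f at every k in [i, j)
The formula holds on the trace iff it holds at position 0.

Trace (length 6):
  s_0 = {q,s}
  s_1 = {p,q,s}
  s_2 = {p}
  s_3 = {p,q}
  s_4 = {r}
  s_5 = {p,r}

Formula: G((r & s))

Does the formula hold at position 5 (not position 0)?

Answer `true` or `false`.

s_0={q,s}: G((r & s))=False (r & s)=False r=False s=True
s_1={p,q,s}: G((r & s))=False (r & s)=False r=False s=True
s_2={p}: G((r & s))=False (r & s)=False r=False s=False
s_3={p,q}: G((r & s))=False (r & s)=False r=False s=False
s_4={r}: G((r & s))=False (r & s)=False r=True s=False
s_5={p,r}: G((r & s))=False (r & s)=False r=True s=False
Evaluating at position 5: result = False

Answer: false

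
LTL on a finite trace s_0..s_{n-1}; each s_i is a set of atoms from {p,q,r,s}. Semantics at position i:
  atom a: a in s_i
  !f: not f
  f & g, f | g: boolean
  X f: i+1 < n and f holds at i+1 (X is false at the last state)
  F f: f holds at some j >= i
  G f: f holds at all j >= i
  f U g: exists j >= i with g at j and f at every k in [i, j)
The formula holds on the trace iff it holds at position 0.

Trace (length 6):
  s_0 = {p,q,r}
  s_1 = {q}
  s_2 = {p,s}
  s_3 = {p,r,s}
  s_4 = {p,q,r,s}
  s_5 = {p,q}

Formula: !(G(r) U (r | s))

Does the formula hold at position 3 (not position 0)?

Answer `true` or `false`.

s_0={p,q,r}: !(G(r) U (r | s))=False (G(r) U (r | s))=True G(r)=False r=True (r | s)=True s=False
s_1={q}: !(G(r) U (r | s))=True (G(r) U (r | s))=False G(r)=False r=False (r | s)=False s=False
s_2={p,s}: !(G(r) U (r | s))=False (G(r) U (r | s))=True G(r)=False r=False (r | s)=True s=True
s_3={p,r,s}: !(G(r) U (r | s))=False (G(r) U (r | s))=True G(r)=False r=True (r | s)=True s=True
s_4={p,q,r,s}: !(G(r) U (r | s))=False (G(r) U (r | s))=True G(r)=False r=True (r | s)=True s=True
s_5={p,q}: !(G(r) U (r | s))=True (G(r) U (r | s))=False G(r)=False r=False (r | s)=False s=False
Evaluating at position 3: result = False

Answer: false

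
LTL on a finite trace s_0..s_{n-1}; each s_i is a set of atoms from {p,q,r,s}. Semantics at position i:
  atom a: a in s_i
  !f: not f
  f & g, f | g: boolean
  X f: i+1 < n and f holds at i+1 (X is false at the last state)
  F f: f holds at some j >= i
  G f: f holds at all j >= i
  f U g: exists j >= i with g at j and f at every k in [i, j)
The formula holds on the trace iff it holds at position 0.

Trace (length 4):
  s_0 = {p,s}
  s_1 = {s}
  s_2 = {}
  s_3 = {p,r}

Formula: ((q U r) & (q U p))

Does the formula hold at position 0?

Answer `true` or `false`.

Answer: false

Derivation:
s_0={p,s}: ((q U r) & (q U p))=False (q U r)=False q=False r=False (q U p)=True p=True
s_1={s}: ((q U r) & (q U p))=False (q U r)=False q=False r=False (q U p)=False p=False
s_2={}: ((q U r) & (q U p))=False (q U r)=False q=False r=False (q U p)=False p=False
s_3={p,r}: ((q U r) & (q U p))=True (q U r)=True q=False r=True (q U p)=True p=True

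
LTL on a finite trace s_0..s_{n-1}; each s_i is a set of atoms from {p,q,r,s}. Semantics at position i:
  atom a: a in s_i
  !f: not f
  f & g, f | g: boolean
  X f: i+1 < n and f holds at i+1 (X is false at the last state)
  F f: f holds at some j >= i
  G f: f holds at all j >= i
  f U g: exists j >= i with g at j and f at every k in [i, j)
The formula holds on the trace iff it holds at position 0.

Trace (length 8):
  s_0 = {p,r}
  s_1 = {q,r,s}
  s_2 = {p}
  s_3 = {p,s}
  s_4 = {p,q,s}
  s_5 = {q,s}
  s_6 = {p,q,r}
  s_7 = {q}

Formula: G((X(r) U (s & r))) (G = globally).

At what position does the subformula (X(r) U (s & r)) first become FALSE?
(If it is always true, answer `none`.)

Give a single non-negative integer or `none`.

Answer: 2

Derivation:
s_0={p,r}: (X(r) U (s & r))=True X(r)=True r=True (s & r)=False s=False
s_1={q,r,s}: (X(r) U (s & r))=True X(r)=False r=True (s & r)=True s=True
s_2={p}: (X(r) U (s & r))=False X(r)=False r=False (s & r)=False s=False
s_3={p,s}: (X(r) U (s & r))=False X(r)=False r=False (s & r)=False s=True
s_4={p,q,s}: (X(r) U (s & r))=False X(r)=False r=False (s & r)=False s=True
s_5={q,s}: (X(r) U (s & r))=False X(r)=True r=False (s & r)=False s=True
s_6={p,q,r}: (X(r) U (s & r))=False X(r)=False r=True (s & r)=False s=False
s_7={q}: (X(r) U (s & r))=False X(r)=False r=False (s & r)=False s=False
G((X(r) U (s & r))) holds globally = False
First violation at position 2.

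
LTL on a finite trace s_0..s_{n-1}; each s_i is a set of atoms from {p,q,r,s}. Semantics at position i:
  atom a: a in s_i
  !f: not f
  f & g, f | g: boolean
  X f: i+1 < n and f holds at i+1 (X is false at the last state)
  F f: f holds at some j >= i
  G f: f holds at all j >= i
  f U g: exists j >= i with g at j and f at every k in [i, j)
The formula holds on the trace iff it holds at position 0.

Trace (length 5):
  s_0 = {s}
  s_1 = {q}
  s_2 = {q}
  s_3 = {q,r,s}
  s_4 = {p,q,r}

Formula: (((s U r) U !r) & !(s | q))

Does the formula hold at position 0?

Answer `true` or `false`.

Answer: false

Derivation:
s_0={s}: (((s U r) U !r) & !(s | q))=False ((s U r) U !r)=True (s U r)=False s=True r=False !r=True !(s | q)=False (s | q)=True q=False
s_1={q}: (((s U r) U !r) & !(s | q))=False ((s U r) U !r)=True (s U r)=False s=False r=False !r=True !(s | q)=False (s | q)=True q=True
s_2={q}: (((s U r) U !r) & !(s | q))=False ((s U r) U !r)=True (s U r)=False s=False r=False !r=True !(s | q)=False (s | q)=True q=True
s_3={q,r,s}: (((s U r) U !r) & !(s | q))=False ((s U r) U !r)=False (s U r)=True s=True r=True !r=False !(s | q)=False (s | q)=True q=True
s_4={p,q,r}: (((s U r) U !r) & !(s | q))=False ((s U r) U !r)=False (s U r)=True s=False r=True !r=False !(s | q)=False (s | q)=True q=True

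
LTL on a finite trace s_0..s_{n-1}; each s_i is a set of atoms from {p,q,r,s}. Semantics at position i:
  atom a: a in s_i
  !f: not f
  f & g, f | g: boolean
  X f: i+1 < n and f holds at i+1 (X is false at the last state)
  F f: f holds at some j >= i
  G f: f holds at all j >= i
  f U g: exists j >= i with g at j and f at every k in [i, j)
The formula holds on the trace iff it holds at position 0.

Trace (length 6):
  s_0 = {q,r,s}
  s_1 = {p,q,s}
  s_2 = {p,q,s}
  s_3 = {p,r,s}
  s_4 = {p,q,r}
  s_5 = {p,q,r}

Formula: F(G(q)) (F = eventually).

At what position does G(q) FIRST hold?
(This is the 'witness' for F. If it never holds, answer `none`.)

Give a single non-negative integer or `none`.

Answer: 4

Derivation:
s_0={q,r,s}: G(q)=False q=True
s_1={p,q,s}: G(q)=False q=True
s_2={p,q,s}: G(q)=False q=True
s_3={p,r,s}: G(q)=False q=False
s_4={p,q,r}: G(q)=True q=True
s_5={p,q,r}: G(q)=True q=True
F(G(q)) holds; first witness at position 4.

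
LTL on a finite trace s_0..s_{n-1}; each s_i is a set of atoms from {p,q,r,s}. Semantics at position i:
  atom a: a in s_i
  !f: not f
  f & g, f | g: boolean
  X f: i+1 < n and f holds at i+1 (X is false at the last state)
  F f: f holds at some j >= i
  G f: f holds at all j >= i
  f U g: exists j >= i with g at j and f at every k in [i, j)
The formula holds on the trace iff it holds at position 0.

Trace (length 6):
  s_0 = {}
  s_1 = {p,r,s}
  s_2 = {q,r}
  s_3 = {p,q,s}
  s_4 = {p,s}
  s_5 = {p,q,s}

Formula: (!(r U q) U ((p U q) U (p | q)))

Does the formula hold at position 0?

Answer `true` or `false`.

Answer: true

Derivation:
s_0={}: (!(r U q) U ((p U q) U (p | q)))=True !(r U q)=True (r U q)=False r=False q=False ((p U q) U (p | q))=False (p U q)=False p=False (p | q)=False
s_1={p,r,s}: (!(r U q) U ((p U q) U (p | q)))=True !(r U q)=False (r U q)=True r=True q=False ((p U q) U (p | q))=True (p U q)=True p=True (p | q)=True
s_2={q,r}: (!(r U q) U ((p U q) U (p | q)))=True !(r U q)=False (r U q)=True r=True q=True ((p U q) U (p | q))=True (p U q)=True p=False (p | q)=True
s_3={p,q,s}: (!(r U q) U ((p U q) U (p | q)))=True !(r U q)=False (r U q)=True r=False q=True ((p U q) U (p | q))=True (p U q)=True p=True (p | q)=True
s_4={p,s}: (!(r U q) U ((p U q) U (p | q)))=True !(r U q)=True (r U q)=False r=False q=False ((p U q) U (p | q))=True (p U q)=True p=True (p | q)=True
s_5={p,q,s}: (!(r U q) U ((p U q) U (p | q)))=True !(r U q)=False (r U q)=True r=False q=True ((p U q) U (p | q))=True (p U q)=True p=True (p | q)=True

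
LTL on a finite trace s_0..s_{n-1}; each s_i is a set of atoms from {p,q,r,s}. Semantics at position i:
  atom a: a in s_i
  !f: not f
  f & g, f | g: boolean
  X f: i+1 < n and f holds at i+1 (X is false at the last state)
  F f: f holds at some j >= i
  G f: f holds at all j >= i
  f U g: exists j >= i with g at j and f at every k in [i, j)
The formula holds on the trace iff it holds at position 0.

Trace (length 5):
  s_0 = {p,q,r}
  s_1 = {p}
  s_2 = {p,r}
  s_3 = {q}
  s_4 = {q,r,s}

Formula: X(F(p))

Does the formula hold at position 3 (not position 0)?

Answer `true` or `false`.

Answer: false

Derivation:
s_0={p,q,r}: X(F(p))=True F(p)=True p=True
s_1={p}: X(F(p))=True F(p)=True p=True
s_2={p,r}: X(F(p))=False F(p)=True p=True
s_3={q}: X(F(p))=False F(p)=False p=False
s_4={q,r,s}: X(F(p))=False F(p)=False p=False
Evaluating at position 3: result = False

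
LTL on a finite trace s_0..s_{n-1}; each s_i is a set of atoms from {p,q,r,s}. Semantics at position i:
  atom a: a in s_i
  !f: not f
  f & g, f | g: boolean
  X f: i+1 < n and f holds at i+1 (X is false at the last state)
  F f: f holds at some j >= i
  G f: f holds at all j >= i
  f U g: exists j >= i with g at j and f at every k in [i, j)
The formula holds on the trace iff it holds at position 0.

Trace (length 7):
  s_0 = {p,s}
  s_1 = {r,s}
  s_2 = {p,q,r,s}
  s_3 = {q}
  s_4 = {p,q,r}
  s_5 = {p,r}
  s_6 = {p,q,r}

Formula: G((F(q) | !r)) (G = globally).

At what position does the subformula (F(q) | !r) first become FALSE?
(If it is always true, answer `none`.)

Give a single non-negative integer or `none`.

s_0={p,s}: (F(q) | !r)=True F(q)=True q=False !r=True r=False
s_1={r,s}: (F(q) | !r)=True F(q)=True q=False !r=False r=True
s_2={p,q,r,s}: (F(q) | !r)=True F(q)=True q=True !r=False r=True
s_3={q}: (F(q) | !r)=True F(q)=True q=True !r=True r=False
s_4={p,q,r}: (F(q) | !r)=True F(q)=True q=True !r=False r=True
s_5={p,r}: (F(q) | !r)=True F(q)=True q=False !r=False r=True
s_6={p,q,r}: (F(q) | !r)=True F(q)=True q=True !r=False r=True
G((F(q) | !r)) holds globally = True
No violation — formula holds at every position.

Answer: none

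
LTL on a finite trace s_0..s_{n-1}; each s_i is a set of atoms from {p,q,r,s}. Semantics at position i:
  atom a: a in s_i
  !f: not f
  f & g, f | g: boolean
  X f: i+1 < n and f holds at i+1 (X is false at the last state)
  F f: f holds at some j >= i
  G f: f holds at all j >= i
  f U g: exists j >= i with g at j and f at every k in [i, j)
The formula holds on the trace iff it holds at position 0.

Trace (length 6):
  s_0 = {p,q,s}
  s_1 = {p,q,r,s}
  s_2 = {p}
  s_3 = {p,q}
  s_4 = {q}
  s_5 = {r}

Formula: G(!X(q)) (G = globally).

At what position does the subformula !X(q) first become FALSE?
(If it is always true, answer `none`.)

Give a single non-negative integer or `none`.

s_0={p,q,s}: !X(q)=False X(q)=True q=True
s_1={p,q,r,s}: !X(q)=True X(q)=False q=True
s_2={p}: !X(q)=False X(q)=True q=False
s_3={p,q}: !X(q)=False X(q)=True q=True
s_4={q}: !X(q)=True X(q)=False q=True
s_5={r}: !X(q)=True X(q)=False q=False
G(!X(q)) holds globally = False
First violation at position 0.

Answer: 0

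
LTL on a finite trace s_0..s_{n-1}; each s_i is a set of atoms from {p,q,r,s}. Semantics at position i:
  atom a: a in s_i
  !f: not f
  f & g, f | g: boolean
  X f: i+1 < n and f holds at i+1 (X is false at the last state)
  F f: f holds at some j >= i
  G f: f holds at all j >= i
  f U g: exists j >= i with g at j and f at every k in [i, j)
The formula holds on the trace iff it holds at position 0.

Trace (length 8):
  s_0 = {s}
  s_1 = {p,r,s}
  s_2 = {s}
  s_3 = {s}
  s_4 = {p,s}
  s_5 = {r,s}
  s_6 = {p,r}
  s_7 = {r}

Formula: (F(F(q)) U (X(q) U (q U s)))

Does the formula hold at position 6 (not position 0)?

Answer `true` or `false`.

Answer: false

Derivation:
s_0={s}: (F(F(q)) U (X(q) U (q U s)))=True F(F(q))=False F(q)=False q=False (X(q) U (q U s))=True X(q)=False (q U s)=True s=True
s_1={p,r,s}: (F(F(q)) U (X(q) U (q U s)))=True F(F(q))=False F(q)=False q=False (X(q) U (q U s))=True X(q)=False (q U s)=True s=True
s_2={s}: (F(F(q)) U (X(q) U (q U s)))=True F(F(q))=False F(q)=False q=False (X(q) U (q U s))=True X(q)=False (q U s)=True s=True
s_3={s}: (F(F(q)) U (X(q) U (q U s)))=True F(F(q))=False F(q)=False q=False (X(q) U (q U s))=True X(q)=False (q U s)=True s=True
s_4={p,s}: (F(F(q)) U (X(q) U (q U s)))=True F(F(q))=False F(q)=False q=False (X(q) U (q U s))=True X(q)=False (q U s)=True s=True
s_5={r,s}: (F(F(q)) U (X(q) U (q U s)))=True F(F(q))=False F(q)=False q=False (X(q) U (q U s))=True X(q)=False (q U s)=True s=True
s_6={p,r}: (F(F(q)) U (X(q) U (q U s)))=False F(F(q))=False F(q)=False q=False (X(q) U (q U s))=False X(q)=False (q U s)=False s=False
s_7={r}: (F(F(q)) U (X(q) U (q U s)))=False F(F(q))=False F(q)=False q=False (X(q) U (q U s))=False X(q)=False (q U s)=False s=False
Evaluating at position 6: result = False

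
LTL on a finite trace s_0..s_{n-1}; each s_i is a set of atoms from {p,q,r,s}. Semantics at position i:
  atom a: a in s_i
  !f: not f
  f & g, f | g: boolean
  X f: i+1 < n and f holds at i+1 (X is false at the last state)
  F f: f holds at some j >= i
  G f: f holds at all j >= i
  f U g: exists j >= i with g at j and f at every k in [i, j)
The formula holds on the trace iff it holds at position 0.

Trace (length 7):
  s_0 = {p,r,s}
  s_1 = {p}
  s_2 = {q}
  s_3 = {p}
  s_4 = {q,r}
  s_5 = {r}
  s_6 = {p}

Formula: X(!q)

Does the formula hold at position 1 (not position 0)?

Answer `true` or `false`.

s_0={p,r,s}: X(!q)=True !q=True q=False
s_1={p}: X(!q)=False !q=True q=False
s_2={q}: X(!q)=True !q=False q=True
s_3={p}: X(!q)=False !q=True q=False
s_4={q,r}: X(!q)=True !q=False q=True
s_5={r}: X(!q)=True !q=True q=False
s_6={p}: X(!q)=False !q=True q=False
Evaluating at position 1: result = False

Answer: false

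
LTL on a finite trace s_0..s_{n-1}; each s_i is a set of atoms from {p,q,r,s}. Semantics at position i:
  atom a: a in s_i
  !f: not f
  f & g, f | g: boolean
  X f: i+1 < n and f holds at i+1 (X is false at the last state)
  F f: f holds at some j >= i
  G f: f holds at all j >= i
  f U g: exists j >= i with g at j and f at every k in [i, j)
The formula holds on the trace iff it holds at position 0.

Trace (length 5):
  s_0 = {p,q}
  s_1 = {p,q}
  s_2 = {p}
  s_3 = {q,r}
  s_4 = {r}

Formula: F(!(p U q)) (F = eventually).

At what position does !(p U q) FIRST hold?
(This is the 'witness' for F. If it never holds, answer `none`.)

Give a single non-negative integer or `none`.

s_0={p,q}: !(p U q)=False (p U q)=True p=True q=True
s_1={p,q}: !(p U q)=False (p U q)=True p=True q=True
s_2={p}: !(p U q)=False (p U q)=True p=True q=False
s_3={q,r}: !(p U q)=False (p U q)=True p=False q=True
s_4={r}: !(p U q)=True (p U q)=False p=False q=False
F(!(p U q)) holds; first witness at position 4.

Answer: 4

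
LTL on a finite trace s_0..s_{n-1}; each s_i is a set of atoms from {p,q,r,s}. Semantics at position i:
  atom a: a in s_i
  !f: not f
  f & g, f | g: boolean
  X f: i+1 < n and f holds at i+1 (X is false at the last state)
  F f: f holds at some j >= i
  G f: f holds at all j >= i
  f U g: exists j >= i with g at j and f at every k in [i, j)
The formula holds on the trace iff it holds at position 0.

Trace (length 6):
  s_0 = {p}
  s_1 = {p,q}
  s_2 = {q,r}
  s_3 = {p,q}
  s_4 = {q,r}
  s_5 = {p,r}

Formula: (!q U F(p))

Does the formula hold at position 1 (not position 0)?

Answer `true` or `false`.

Answer: true

Derivation:
s_0={p}: (!q U F(p))=True !q=True q=False F(p)=True p=True
s_1={p,q}: (!q U F(p))=True !q=False q=True F(p)=True p=True
s_2={q,r}: (!q U F(p))=True !q=False q=True F(p)=True p=False
s_3={p,q}: (!q U F(p))=True !q=False q=True F(p)=True p=True
s_4={q,r}: (!q U F(p))=True !q=False q=True F(p)=True p=False
s_5={p,r}: (!q U F(p))=True !q=True q=False F(p)=True p=True
Evaluating at position 1: result = True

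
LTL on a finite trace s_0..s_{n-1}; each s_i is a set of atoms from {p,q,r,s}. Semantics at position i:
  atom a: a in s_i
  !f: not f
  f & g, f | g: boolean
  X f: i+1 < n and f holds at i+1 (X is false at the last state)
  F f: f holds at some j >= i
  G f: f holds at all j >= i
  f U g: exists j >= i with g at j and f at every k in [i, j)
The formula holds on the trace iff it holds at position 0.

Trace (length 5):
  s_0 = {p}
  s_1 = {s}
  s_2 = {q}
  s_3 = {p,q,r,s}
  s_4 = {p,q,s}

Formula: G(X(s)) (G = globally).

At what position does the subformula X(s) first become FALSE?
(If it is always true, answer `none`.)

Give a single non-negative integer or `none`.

Answer: 1

Derivation:
s_0={p}: X(s)=True s=False
s_1={s}: X(s)=False s=True
s_2={q}: X(s)=True s=False
s_3={p,q,r,s}: X(s)=True s=True
s_4={p,q,s}: X(s)=False s=True
G(X(s)) holds globally = False
First violation at position 1.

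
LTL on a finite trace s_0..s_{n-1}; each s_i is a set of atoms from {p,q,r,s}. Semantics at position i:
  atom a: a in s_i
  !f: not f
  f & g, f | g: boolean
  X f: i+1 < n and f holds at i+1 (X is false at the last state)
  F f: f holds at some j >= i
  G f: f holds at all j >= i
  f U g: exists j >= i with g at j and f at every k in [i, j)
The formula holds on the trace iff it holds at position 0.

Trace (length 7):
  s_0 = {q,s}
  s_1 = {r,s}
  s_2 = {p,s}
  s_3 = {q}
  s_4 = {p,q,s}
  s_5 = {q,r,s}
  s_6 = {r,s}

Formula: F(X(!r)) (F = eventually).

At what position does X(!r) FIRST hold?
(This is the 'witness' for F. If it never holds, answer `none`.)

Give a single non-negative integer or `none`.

s_0={q,s}: X(!r)=False !r=True r=False
s_1={r,s}: X(!r)=True !r=False r=True
s_2={p,s}: X(!r)=True !r=True r=False
s_3={q}: X(!r)=True !r=True r=False
s_4={p,q,s}: X(!r)=False !r=True r=False
s_5={q,r,s}: X(!r)=False !r=False r=True
s_6={r,s}: X(!r)=False !r=False r=True
F(X(!r)) holds; first witness at position 1.

Answer: 1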